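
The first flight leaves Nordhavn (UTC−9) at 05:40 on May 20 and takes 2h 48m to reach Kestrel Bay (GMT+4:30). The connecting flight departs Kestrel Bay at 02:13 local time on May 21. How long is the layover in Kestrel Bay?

4 hours 15 minutes

Convert departure to UTC: 05:40 + 9:00 = 14:40 UTC on May 20.
Add 2 hours and 48 minutes flight time → 17:28 UTC.
Kestrel Bay is UTC+4:30, so local arrival = 17:28 + 4:30 = 21:58 on May 20.
Layover = 02:13 − 21:58 (+1 day) = 4 hours 15 minutes.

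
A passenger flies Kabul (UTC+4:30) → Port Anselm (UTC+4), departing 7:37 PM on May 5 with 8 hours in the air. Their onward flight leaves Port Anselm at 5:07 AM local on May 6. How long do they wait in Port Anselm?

2 hours

Convert departure to UTC: 7:37 PM − 4:30 = 3:07 PM UTC on May 5.
Add 8 hours flight time → 11:07 PM UTC.
Port Anselm is UTC+4:00, so local arrival = 11:07 PM + 4:00 = 3:07 AM on May 6.
Layover = 5:07 AM − 3:07 AM = 2 hours.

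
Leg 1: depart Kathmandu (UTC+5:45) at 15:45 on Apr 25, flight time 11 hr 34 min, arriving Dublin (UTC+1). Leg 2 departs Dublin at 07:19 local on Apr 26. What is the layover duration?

Convert departure to UTC: 15:45 − 5:45 = 10:00 UTC on Apr 25.
Add 11 hours and 34 minutes flight time → 21:34 UTC.
Dublin is UTC+1:00, so local arrival = 21:34 + 1:00 = 22:34 on Apr 25.
Layover = 07:19 − 22:34 (+1 day) = 8 hours 45 minutes.

8 hours 45 minutes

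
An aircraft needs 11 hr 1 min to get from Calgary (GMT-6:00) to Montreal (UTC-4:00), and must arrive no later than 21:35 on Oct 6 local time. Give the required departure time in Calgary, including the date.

08:34 on Oct 6

Target arrival in UTC: 21:35 + 4:00 = 01:35 on Oct 7.
Subtract 11 hours and 1 minute → departure 14:34 UTC on Oct 6.
Calgary is UTC−6:00: 14:34 − 6:00 = 08:34 on Oct 6.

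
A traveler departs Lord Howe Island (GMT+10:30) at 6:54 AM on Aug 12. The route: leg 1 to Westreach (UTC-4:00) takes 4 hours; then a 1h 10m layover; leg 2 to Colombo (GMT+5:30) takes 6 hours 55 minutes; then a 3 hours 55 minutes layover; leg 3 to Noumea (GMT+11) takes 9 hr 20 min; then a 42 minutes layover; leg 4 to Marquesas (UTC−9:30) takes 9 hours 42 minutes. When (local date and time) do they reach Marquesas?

Convert departure to UTC: 6:54 AM − 10:30 = 8:24 PM UTC on Aug 11.
Add 4 hours leg 1 → 12:24 AM UTC (Aug 12).
Add 1 hour 10 minutes layover in Westreach → 1:34 AM UTC.
Add 6 hours and 55 minutes leg 2 → 8:29 AM UTC.
Add 3 hours 55 minutes layover in Colombo → 12:24 PM UTC.
Add 9 hours and 20 minutes leg 3 → 9:44 PM UTC.
Add 42 minutes layover in Noumea → 10:26 PM UTC.
Add 9 hours and 42 minutes leg 4 → 8:08 AM UTC (Aug 13).
Marquesas is UTC−9:30, so local arrival = 8:08 AM − 9:30 = 10:38 PM on Aug 12.

10:38 PM on August 12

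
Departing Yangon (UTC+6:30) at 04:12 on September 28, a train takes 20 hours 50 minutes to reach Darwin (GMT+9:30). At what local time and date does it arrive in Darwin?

04:02 on September 29

Convert departure to UTC: 04:12 − 6:30 = 21:42 UTC on Sep 27.
Add 20 hours and 50 minutes travel time → 18:32 UTC (Sep 28).
Darwin is UTC+9:30, so local arrival = 18:32 + 9:30 = 04:02 on Sep 29.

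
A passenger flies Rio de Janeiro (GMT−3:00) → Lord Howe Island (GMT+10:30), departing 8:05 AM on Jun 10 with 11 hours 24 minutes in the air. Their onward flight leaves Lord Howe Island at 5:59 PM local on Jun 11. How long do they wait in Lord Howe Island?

9 hours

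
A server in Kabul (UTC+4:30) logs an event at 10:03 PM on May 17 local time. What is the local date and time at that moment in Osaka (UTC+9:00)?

2:33 AM on May 18

Osaka is 4:30 ahead of Kabul.
Shift by the zone difference: 10:03 PM + 4:30 = 2:33 AM on May 18 in Osaka.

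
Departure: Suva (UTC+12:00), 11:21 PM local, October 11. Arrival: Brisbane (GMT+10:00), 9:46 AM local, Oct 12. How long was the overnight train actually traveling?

Departure in UTC: 11:21 PM − 12:00 = 11:21 AM on Oct 11.
Arrival in UTC: 9:46 AM − 10:00 = 11:46 PM on Oct 11.
Elapsed = 11:46 PM − 11:21 AM = 12 hours 25 minutes.

12 hours 25 minutes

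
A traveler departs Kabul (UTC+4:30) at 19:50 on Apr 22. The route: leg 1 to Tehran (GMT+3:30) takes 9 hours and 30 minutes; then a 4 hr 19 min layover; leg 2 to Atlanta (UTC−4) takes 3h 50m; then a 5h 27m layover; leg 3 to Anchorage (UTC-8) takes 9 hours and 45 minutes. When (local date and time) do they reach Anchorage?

16:11 on April 23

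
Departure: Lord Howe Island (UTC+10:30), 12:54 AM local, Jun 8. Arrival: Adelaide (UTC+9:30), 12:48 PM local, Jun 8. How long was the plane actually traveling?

12 hours 54 minutes

Departure in UTC: 12:54 AM − 10:30 = 2:24 PM on Jun 7.
Arrival in UTC: 12:48 PM − 9:30 = 3:18 AM on Jun 8.
Elapsed = 3:18 AM − 2:24 PM (+1 day) = 12 hours 54 minutes.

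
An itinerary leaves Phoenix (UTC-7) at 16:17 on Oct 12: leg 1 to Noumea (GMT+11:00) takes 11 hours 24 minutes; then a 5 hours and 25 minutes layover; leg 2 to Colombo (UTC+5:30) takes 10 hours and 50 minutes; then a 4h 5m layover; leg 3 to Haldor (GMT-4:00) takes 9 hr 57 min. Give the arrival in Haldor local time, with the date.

12:58 on October 14

Convert departure to UTC: 16:17 + 7:00 = 23:17 UTC on Oct 12.
Add 11 hours 24 minutes leg 1 → 10:41 UTC (Oct 13).
Add 5 hours 25 minutes layover in Noumea → 16:06 UTC.
Add 10 hours 50 minutes leg 2 → 02:56 UTC (Oct 14).
Add 4 hours and 5 minutes layover in Colombo → 07:01 UTC.
Add 9 hours 57 minutes leg 3 → 16:58 UTC.
Haldor is UTC−4:00, so local arrival = 16:58 − 4:00 = 12:58 on Oct 14.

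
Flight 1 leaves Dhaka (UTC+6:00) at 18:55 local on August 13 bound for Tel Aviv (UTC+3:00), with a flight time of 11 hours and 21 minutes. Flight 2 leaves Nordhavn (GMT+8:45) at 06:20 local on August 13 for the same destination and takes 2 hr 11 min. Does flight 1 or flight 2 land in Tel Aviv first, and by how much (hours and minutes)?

the second, by 24 hours 30 minutes

Flight 1 in UTC: 18:55 − 6:00 = 12:55 on Aug 13.
+11 hours and 21 minutes → arrive 00:16 UTC on Aug 14.
Flight 2 in UTC: 06:20 − 8:45 = 21:35 on Aug 12.
+2 hours and 11 minutes → arrive 23:46 UTC on Aug 12.
Flight 2 lands earlier by 24 hours 30 minutes.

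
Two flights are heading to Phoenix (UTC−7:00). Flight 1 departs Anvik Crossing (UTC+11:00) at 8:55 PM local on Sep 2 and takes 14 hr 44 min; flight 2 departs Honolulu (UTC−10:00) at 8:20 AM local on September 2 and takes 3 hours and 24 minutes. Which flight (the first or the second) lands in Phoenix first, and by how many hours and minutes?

the second, by 2 hours 55 minutes

Flight 1 in UTC: 8:55 PM − 11:00 = 9:55 AM on Sep 2.
+14 hours and 44 minutes → arrive 12:39 AM UTC on Sep 3.
Flight 2 in UTC: 8:20 AM + 10:00 = 6:20 PM on Sep 2.
+3 hours 24 minutes → arrive 9:44 PM UTC on Sep 2.
Flight 2 lands earlier by 2 hours 55 minutes.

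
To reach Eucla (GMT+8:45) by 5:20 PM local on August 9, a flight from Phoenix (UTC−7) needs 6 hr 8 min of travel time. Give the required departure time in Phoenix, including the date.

Target arrival in UTC: 5:20 PM − 8:45 = 8:35 AM on Aug 9.
Subtract 6 hours and 8 minutes → departure 2:27 AM UTC on Aug 9.
Phoenix is UTC−7:00: 2:27 AM − 7:00 = 7:27 PM on Aug 8.

7:27 PM on Aug 8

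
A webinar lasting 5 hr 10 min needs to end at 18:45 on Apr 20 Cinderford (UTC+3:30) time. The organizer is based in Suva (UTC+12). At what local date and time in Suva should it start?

22:05 on April 20

Target end time in UTC: 18:45 − 3:30 = 15:15 on Apr 20.
Subtract 5 hours 10 minutes → start 10:05 UTC on Apr 20.
Suva is UTC+12:00: 10:05 + 12:00 = 22:05 on Apr 20.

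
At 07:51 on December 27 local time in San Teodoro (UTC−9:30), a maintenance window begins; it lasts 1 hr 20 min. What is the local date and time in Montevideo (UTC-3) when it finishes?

Convert start to UTC: 07:51 + 9:30 = 17:21 UTC on Dec 27.
Add 1 hour and 20 minutes duration → 18:41 UTC.
Montevideo is UTC−3:00, so local end time = 18:41 − 3:00 = 15:41 on Dec 27.

15:41 on Dec 27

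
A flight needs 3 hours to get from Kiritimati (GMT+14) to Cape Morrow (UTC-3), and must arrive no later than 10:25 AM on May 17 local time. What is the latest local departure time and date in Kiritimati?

Target arrival in UTC: 10:25 AM + 3:00 = 1:25 PM on May 17.
Subtract 3 hours → departure 10:25 AM UTC on May 17.
Kiritimati is UTC+14:00: 10:25 AM + 14:00 = 12:25 AM on May 18.

12:25 AM on May 18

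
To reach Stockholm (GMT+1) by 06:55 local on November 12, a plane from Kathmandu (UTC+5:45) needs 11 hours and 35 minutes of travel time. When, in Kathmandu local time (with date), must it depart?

00:05 on November 12

Target arrival in UTC: 06:55 − 1:00 = 05:55 on Nov 12.
Subtract 11 hours and 35 minutes → departure 18:20 UTC on Nov 11.
Kathmandu is UTC+5:45: 18:20 + 5:45 = 00:05 on Nov 12.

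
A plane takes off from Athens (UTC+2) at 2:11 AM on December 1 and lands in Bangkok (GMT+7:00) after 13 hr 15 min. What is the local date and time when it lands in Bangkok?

8:26 PM on Dec 1

Convert departure to UTC: 2:11 AM − 2:00 = 12:11 AM UTC on Dec 1.
Add 13 hours and 15 minutes travel time → 1:26 PM UTC.
Bangkok is UTC+7:00, so local arrival = 1:26 PM + 7:00 = 8:26 PM on Dec 1.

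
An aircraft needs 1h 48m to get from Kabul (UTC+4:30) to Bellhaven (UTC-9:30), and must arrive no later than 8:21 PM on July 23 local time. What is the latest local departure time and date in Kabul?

8:33 AM on Jul 24

Target arrival in UTC: 8:21 PM + 9:30 = 5:51 AM on Jul 24.
Subtract 1 hour and 48 minutes → departure 4:03 AM UTC on Jul 24.
Kabul is UTC+4:30: 4:03 AM + 4:30 = 8:33 AM on Jul 24.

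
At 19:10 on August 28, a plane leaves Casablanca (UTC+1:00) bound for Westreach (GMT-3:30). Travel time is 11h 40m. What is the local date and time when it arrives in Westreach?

Convert departure to UTC: 19:10 − 1:00 = 18:10 UTC on Aug 28.
Add 11 hours and 40 minutes travel time → 05:50 UTC (Aug 29).
Westreach is UTC−3:30, so local arrival = 05:50 − 3:30 = 02:20 on Aug 29.

02:20 on Aug 29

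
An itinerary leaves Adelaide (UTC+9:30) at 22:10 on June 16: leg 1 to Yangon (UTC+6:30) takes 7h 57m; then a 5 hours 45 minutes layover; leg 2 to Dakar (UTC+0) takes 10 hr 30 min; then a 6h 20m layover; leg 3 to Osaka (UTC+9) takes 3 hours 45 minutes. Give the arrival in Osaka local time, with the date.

07:57 on June 18

Convert departure to UTC: 22:10 − 9:30 = 12:40 UTC on Jun 16.
Add 7 hours and 57 minutes leg 1 → 20:37 UTC.
Add 5 hours 45 minutes layover in Yangon → 02:22 UTC (Jun 17).
Add 10 hours and 30 minutes leg 2 → 12:52 UTC.
Add 6 hours 20 minutes layover in Dakar → 19:12 UTC.
Add 3 hours and 45 minutes leg 3 → 22:57 UTC.
Osaka is UTC+9:00, so local arrival = 22:57 + 9:00 = 07:57 on Jun 18.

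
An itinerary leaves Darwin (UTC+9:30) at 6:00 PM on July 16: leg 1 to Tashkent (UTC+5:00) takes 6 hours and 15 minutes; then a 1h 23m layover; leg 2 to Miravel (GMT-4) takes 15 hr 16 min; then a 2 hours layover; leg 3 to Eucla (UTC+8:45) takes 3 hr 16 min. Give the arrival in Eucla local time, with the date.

9:25 PM on July 17

Convert departure to UTC: 6:00 PM − 9:30 = 8:30 AM UTC on Jul 16.
Add 6 hours 15 minutes leg 1 → 2:45 PM UTC.
Add 1 hour 23 minutes layover in Tashkent → 4:08 PM UTC.
Add 15 hours 16 minutes leg 2 → 7:24 AM UTC (Jul 17).
Add 2 hours layover in Miravel → 9:24 AM UTC.
Add 3 hours and 16 minutes leg 3 → 12:40 PM UTC.
Eucla is UTC+8:45, so local arrival = 12:40 PM + 8:45 = 9:25 PM on Jul 17.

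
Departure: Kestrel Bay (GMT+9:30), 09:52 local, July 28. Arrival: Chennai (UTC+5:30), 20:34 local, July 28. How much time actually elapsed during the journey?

Departure in UTC: 09:52 − 9:30 = 00:22 on Jul 28.
Arrival in UTC: 20:34 − 5:30 = 15:04 on Jul 28.
Elapsed = 15:04 − 00:22 = 14 hours 42 minutes.

14 hours 42 minutes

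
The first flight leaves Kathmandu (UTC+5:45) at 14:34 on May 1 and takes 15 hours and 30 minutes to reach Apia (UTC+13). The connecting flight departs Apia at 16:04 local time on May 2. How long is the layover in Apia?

2 hours 45 minutes

Convert departure to UTC: 14:34 − 5:45 = 08:49 UTC on May 1.
Add 15 hours 30 minutes flight time → 00:19 UTC (May 2).
Apia is UTC+13:00, so local arrival = 00:19 + 13:00 = 13:19 on May 2.
Layover = 16:04 − 13:19 = 2 hours 45 minutes.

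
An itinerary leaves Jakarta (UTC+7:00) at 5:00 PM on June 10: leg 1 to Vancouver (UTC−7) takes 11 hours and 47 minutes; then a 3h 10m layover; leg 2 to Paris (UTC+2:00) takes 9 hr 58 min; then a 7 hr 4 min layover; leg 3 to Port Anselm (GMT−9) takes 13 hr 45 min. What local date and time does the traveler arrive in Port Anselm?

10:44 PM on June 11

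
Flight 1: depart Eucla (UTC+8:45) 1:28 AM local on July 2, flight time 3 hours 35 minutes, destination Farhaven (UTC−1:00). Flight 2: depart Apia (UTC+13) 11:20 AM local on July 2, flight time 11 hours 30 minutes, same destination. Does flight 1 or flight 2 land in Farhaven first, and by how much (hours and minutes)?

the first, by 13 hours 32 minutes

Flight 1 in UTC: 1:28 AM − 8:45 = 4:43 PM on Jul 1.
+3 hours and 35 minutes → arrive 8:18 PM UTC on Jul 1.
Flight 2 in UTC: 11:20 AM − 13:00 = 10:20 PM on Jul 1.
+11 hours and 30 minutes → arrive 9:50 AM UTC on Jul 2.
Flight 1 lands earlier by 13 hours 32 minutes.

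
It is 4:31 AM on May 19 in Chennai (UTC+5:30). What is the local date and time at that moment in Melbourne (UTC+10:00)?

Melbourne is 4:30 ahead of Chennai.
Shift by the zone difference: 4:31 AM + 4:30 = 9:01 AM on May 19 in Melbourne.

9:01 AM on May 19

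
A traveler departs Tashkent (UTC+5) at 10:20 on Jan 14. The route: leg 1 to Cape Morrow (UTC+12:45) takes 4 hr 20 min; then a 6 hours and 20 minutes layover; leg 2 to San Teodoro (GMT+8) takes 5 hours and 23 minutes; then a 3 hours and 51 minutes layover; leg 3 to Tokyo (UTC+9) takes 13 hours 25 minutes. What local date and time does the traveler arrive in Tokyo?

23:39 on Jan 15

Convert departure to UTC: 10:20 − 5:00 = 05:20 UTC on Jan 14.
Add 4 hours and 20 minutes leg 1 → 09:40 UTC.
Add 6 hours and 20 minutes layover in Cape Morrow → 16:00 UTC.
Add 5 hours and 23 minutes leg 2 → 21:23 UTC.
Add 3 hours 51 minutes layover in San Teodoro → 01:14 UTC (Jan 15).
Add 13 hours and 25 minutes leg 3 → 14:39 UTC.
Tokyo is UTC+9:00, so local arrival = 14:39 + 9:00 = 23:39 on Jan 15.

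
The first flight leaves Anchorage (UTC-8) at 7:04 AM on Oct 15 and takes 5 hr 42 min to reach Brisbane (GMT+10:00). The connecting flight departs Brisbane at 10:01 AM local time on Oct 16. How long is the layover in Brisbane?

3 hours 15 minutes

Convert departure to UTC: 7:04 AM + 8:00 = 3:04 PM UTC on Oct 15.
Add 5 hours and 42 minutes flight time → 8:46 PM UTC.
Brisbane is UTC+10:00, so local arrival = 8:46 PM + 10:00 = 6:46 AM on Oct 16.
Layover = 10:01 AM − 6:46 AM = 3 hours 15 minutes.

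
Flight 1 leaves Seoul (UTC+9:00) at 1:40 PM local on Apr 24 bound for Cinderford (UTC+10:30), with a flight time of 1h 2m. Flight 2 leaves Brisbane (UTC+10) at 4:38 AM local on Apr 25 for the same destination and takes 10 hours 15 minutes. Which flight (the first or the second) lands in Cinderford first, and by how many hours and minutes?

the first, by 23 hours 11 minutes

Flight 1 in UTC: 1:40 PM − 9:00 = 4:40 AM on Apr 24.
+1 hour and 2 minutes → arrive 5:42 AM UTC on Apr 24.
Flight 2 in UTC: 4:38 AM − 10:00 = 6:38 PM on Apr 24.
+10 hours 15 minutes → arrive 4:53 AM UTC on Apr 25.
Flight 1 lands earlier by 23 hours 11 minutes.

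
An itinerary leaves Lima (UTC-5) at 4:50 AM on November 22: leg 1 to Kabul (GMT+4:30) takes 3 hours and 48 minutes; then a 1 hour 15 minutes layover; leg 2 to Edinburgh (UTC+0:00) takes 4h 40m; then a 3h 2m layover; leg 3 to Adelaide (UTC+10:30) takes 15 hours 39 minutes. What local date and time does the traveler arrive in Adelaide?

Convert departure to UTC: 4:50 AM + 5:00 = 9:50 AM UTC on Nov 22.
Add 3 hours and 48 minutes leg 1 → 1:38 PM UTC.
Add 1 hour and 15 minutes layover in Kabul → 2:53 PM UTC.
Add 4 hours 40 minutes leg 2 → 7:33 PM UTC.
Add 3 hours and 2 minutes layover in Edinburgh → 10:35 PM UTC.
Add 15 hours and 39 minutes leg 3 → 2:14 PM UTC (Nov 23).
Adelaide is UTC+10:30, so local arrival = 2:14 PM + 10:30 = 12:44 AM on Nov 24.

12:44 AM on November 24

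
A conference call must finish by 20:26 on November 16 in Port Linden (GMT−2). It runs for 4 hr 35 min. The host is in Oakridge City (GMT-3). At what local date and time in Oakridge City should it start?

14:51 on November 16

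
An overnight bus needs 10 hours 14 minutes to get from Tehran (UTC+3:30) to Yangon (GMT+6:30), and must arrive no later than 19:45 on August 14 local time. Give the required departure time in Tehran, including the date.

Target arrival in UTC: 19:45 − 6:30 = 13:15 on Aug 14.
Subtract 10 hours and 14 minutes → departure 03:01 UTC on Aug 14.
Tehran is UTC+3:30: 03:01 + 3:30 = 06:31 on Aug 14.

06:31 on Aug 14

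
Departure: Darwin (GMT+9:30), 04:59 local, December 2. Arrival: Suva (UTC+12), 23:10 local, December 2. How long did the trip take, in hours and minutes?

Suva is 2:30 ahead of Darwin.
Clock-face elapsed time (ignoring zones) is 18 hours 11 minutes.
Actual elapsed = 18 hours 11 minutes − 2:30 = 15 hours 41 minutes.

15 hours 41 minutes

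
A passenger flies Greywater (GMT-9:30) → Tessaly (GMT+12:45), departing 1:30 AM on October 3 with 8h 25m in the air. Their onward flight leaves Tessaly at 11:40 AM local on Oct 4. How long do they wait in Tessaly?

Convert departure to UTC: 1:30 AM + 9:30 = 11:00 AM UTC on Oct 3.
Add 8 hours 25 minutes flight time → 7:25 PM UTC.
Tessaly is UTC+12:45, so local arrival = 7:25 PM + 12:45 = 8:10 AM on Oct 4.
Layover = 11:40 AM − 8:10 AM = 3 hours 30 minutes.

3 hours 30 minutes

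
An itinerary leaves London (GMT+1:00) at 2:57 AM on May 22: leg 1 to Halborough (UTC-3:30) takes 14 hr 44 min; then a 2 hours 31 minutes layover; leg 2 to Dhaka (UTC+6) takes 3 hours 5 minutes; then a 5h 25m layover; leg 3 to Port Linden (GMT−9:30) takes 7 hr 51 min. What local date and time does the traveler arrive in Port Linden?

2:03 AM on May 23

Convert departure to UTC: 2:57 AM − 1:00 = 1:57 AM UTC on May 22.
Add 14 hours 44 minutes leg 1 → 4:41 PM UTC.
Add 2 hours and 31 minutes layover in Halborough → 7:12 PM UTC.
Add 3 hours 5 minutes leg 2 → 10:17 PM UTC.
Add 5 hours and 25 minutes layover in Dhaka → 3:42 AM UTC (May 23).
Add 7 hours 51 minutes leg 3 → 11:33 AM UTC.
Port Linden is UTC−9:30, so local arrival = 11:33 AM − 9:30 = 2:03 AM on May 23.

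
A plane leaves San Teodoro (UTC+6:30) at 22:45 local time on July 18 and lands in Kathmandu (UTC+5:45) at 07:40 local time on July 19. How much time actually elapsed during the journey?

Departure in UTC: 22:45 − 6:30 = 16:15 on Jul 18.
Arrival in UTC: 07:40 − 5:45 = 01:55 on Jul 19.
Elapsed = 01:55 − 16:15 (+1 day) = 9 hours 40 minutes.

9 hours 40 minutes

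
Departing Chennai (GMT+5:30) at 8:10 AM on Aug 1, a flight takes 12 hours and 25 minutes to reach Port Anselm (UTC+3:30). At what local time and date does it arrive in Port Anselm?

6:35 PM on Aug 1

Convert departure to UTC: 8:10 AM − 5:30 = 2:40 AM UTC on Aug 1.
Add 12 hours and 25 minutes travel time → 3:05 PM UTC.
Port Anselm is UTC+3:30, so local arrival = 3:05 PM + 3:30 = 6:35 PM on Aug 1.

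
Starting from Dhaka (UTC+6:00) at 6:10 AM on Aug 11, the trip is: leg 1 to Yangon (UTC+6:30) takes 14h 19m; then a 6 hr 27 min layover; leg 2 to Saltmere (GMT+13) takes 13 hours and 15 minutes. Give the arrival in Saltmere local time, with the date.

11:11 PM on August 12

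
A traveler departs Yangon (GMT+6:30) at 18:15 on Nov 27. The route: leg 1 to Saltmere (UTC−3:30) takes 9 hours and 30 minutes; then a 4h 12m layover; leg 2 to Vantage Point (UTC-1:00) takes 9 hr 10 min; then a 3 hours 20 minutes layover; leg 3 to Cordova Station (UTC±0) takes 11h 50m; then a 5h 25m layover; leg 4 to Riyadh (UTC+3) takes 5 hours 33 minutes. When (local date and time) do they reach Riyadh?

Convert departure to UTC: 18:15 − 6:30 = 11:45 UTC on Nov 27.
Add 9 hours 30 minutes leg 1 → 21:15 UTC.
Add 4 hours and 12 minutes layover in Saltmere → 01:27 UTC (Nov 28).
Add 9 hours and 10 minutes leg 2 → 10:37 UTC.
Add 3 hours and 20 minutes layover in Vantage Point → 13:57 UTC.
Add 11 hours and 50 minutes leg 3 → 01:47 UTC (Nov 29).
Add 5 hours 25 minutes layover in Cordova Station → 07:12 UTC.
Add 5 hours 33 minutes leg 4 → 12:45 UTC.
Riyadh is UTC+3:00, so local arrival = 12:45 + 3:00 = 15:45 on Nov 29.

15:45 on Nov 29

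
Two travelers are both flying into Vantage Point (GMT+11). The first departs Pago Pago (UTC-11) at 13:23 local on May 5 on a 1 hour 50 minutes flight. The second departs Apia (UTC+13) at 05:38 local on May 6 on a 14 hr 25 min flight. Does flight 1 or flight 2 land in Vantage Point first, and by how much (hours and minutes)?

Flight 1 in UTC: 13:23 + 11:00 = 00:23 on May 6.
+1 hour 50 minutes → arrive 02:13 UTC on May 6.
Flight 2 in UTC: 05:38 − 13:00 = 16:38 on May 5.
+14 hours 25 minutes → arrive 07:03 UTC on May 6.
Flight 1 lands earlier by 4 hours 50 minutes.

the first, by 4 hours 50 minutes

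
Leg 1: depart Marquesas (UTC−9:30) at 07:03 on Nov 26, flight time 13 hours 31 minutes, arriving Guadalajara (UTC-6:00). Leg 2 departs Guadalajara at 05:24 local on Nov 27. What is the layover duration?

Convert departure to UTC: 07:03 + 9:30 = 16:33 UTC on Nov 26.
Add 13 hours 31 minutes flight time → 06:04 UTC (Nov 27).
Guadalajara is UTC−6:00, so local arrival = 06:04 − 6:00 = 00:04 on Nov 27.
Layover = 05:24 − 00:04 = 5 hours 20 minutes.

5 hours 20 minutes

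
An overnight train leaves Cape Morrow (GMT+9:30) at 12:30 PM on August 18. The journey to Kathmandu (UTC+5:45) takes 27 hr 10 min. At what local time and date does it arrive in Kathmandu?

Convert departure to UTC: 12:30 PM − 9:30 = 3:00 AM UTC on Aug 18.
Add 27 hours and 10 minutes travel time → 6:10 AM UTC (Aug 19).
Kathmandu is UTC+5:45, so local arrival = 6:10 AM + 5:45 = 11:55 AM on Aug 19.

11:55 AM on Aug 19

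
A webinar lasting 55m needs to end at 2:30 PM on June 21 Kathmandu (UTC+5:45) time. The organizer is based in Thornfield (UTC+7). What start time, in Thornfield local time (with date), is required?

2:50 PM on June 21

Target end time in UTC: 2:30 PM − 5:45 = 8:45 AM on Jun 21.
Subtract 55 minutes → start 7:50 AM UTC on Jun 21.
Thornfield is UTC+7:00: 7:50 AM + 7:00 = 2:50 PM on Jun 21.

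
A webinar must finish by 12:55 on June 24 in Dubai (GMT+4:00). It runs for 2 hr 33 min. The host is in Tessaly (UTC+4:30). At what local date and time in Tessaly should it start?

10:52 on June 24

Target end time in UTC: 12:55 − 4:00 = 08:55 on Jun 24.
Subtract 2 hours and 33 minutes → start 06:22 UTC on Jun 24.
Tessaly is UTC+4:30: 06:22 + 4:30 = 10:52 on Jun 24.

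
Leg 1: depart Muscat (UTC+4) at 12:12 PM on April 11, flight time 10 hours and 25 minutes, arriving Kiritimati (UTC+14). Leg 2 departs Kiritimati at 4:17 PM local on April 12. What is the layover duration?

7 hours 40 minutes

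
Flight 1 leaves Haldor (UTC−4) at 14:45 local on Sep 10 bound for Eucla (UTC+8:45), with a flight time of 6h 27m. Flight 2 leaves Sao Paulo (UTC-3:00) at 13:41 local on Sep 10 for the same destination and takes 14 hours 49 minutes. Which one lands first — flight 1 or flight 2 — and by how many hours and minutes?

the first, by 6 hours 18 minutes

Flight 1 in UTC: 14:45 + 4:00 = 18:45 on Sep 10.
+6 hours 27 minutes → arrive 01:12 UTC on Sep 11.
Flight 2 in UTC: 13:41 + 3:00 = 16:41 on Sep 10.
+14 hours 49 minutes → arrive 07:30 UTC on Sep 11.
Flight 1 lands earlier by 6 hours 18 minutes.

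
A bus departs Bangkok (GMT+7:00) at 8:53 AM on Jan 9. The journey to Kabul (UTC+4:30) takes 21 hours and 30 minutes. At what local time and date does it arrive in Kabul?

Convert departure to UTC: 8:53 AM − 7:00 = 1:53 AM UTC on Jan 9.
Add 21 hours 30 minutes travel time → 11:23 PM UTC.
Kabul is UTC+4:30, so local arrival = 11:23 PM + 4:30 = 3:53 AM on Jan 10.

3:53 AM on January 10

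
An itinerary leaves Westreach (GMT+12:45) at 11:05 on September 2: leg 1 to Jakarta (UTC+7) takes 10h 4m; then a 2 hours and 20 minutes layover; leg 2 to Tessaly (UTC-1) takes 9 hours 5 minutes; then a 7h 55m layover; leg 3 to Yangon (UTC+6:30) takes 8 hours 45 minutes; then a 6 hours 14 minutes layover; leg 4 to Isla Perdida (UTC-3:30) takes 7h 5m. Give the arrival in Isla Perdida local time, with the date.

Convert departure to UTC: 11:05 − 12:45 = 22:20 UTC on Sep 1.
Add 10 hours 4 minutes leg 1 → 08:24 UTC (Sep 2).
Add 2 hours and 20 minutes layover in Jakarta → 10:44 UTC.
Add 9 hours 5 minutes leg 2 → 19:49 UTC.
Add 7 hours 55 minutes layover in Tessaly → 03:44 UTC (Sep 3).
Add 8 hours and 45 minutes leg 3 → 12:29 UTC.
Add 6 hours 14 minutes layover in Yangon → 18:43 UTC.
Add 7 hours and 5 minutes leg 4 → 01:48 UTC (Sep 4).
Isla Perdida is UTC−3:30, so local arrival = 01:48 − 3:30 = 22:18 on Sep 3.

22:18 on Sep 3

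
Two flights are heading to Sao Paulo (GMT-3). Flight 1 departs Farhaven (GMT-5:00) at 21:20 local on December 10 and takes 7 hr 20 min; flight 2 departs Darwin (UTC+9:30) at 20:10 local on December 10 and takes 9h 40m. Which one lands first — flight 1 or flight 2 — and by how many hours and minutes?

Flight 1 in UTC: 21:20 + 5:00 = 02:20 on Dec 11.
+7 hours and 20 minutes → arrive 09:40 UTC on Dec 11.
Flight 2 in UTC: 20:10 − 9:30 = 10:40 on Dec 10.
+9 hours 40 minutes → arrive 20:20 UTC on Dec 10.
Flight 2 lands earlier by 13 hours 20 minutes.

the second, by 13 hours 20 minutes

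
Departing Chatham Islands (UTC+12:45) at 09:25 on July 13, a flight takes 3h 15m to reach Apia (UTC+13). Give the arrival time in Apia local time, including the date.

Convert departure to UTC: 09:25 − 12:45 = 20:40 UTC on Jul 12.
Add 3 hours and 15 minutes travel time → 23:55 UTC.
Apia is UTC+13:00, so local arrival = 23:55 + 13:00 = 12:55 on Jul 13.

12:55 on Jul 13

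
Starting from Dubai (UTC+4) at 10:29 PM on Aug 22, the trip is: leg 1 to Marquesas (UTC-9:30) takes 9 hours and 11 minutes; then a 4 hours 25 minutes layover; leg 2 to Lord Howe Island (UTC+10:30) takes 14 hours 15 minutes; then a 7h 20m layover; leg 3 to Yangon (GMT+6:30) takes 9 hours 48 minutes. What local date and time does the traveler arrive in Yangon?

9:58 PM on Aug 24

Convert departure to UTC: 10:29 PM − 4:00 = 6:29 PM UTC on Aug 22.
Add 9 hours 11 minutes leg 1 → 3:40 AM UTC (Aug 23).
Add 4 hours 25 minutes layover in Marquesas → 8:05 AM UTC.
Add 14 hours and 15 minutes leg 2 → 10:20 PM UTC.
Add 7 hours and 20 minutes layover in Lord Howe Island → 5:40 AM UTC (Aug 24).
Add 9 hours and 48 minutes leg 3 → 3:28 PM UTC.
Yangon is UTC+6:30, so local arrival = 3:28 PM + 6:30 = 9:58 PM on Aug 24.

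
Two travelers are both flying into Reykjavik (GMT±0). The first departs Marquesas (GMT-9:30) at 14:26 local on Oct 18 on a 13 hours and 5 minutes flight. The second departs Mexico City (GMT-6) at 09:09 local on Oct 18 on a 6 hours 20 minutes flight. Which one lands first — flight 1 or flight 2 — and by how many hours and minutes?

the second, by 15 hours 32 minutes

Flight 1 in UTC: 14:26 + 9:30 = 23:56 on Oct 18.
+13 hours and 5 minutes → arrive 13:01 UTC on Oct 19.
Flight 2 in UTC: 09:09 + 6:00 = 15:09 on Oct 18.
+6 hours 20 minutes → arrive 21:29 UTC on Oct 18.
Flight 2 lands earlier by 15 hours 32 minutes.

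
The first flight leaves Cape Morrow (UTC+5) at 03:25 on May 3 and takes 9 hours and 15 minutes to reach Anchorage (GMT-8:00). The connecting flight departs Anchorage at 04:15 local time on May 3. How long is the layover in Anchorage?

4 hours 35 minutes

Convert departure to UTC: 03:25 − 5:00 = 22:25 UTC on May 2.
Add 9 hours and 15 minutes flight time → 07:40 UTC (May 3).
Anchorage is UTC−8:00, so local arrival = 07:40 − 8:00 = 23:40 on May 2.
Layover = 04:15 − 23:40 (+1 day) = 4 hours 35 minutes.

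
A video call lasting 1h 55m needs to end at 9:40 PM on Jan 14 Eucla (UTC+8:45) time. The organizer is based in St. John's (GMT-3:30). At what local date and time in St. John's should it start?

Target end time in UTC: 9:40 PM − 8:45 = 12:55 PM on Jan 14.
Subtract 1 hour 55 minutes → start 11:00 AM UTC on Jan 14.
St. John's is UTC−3:30: 11:00 AM − 3:30 = 7:30 AM on Jan 14.

7:30 AM on January 14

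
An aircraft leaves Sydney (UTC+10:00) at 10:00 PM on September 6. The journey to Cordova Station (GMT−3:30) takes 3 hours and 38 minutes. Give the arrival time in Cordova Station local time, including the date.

Cordova Station is 13:30 behind Sydney.
After 3 hours 38 minutes it is 1:38 AM (Sep 7) in Sydney.
Shift by the zone difference: 1:38 AM − 13:30 = 12:08 PM on Sep 6 in Cordova Station.

12:08 PM on September 6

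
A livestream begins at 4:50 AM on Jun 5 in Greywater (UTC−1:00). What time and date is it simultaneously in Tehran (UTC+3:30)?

9:20 AM on June 5

In UTC: 4:50 AM + 1:00 = 5:50 AM on Jun 5.
Tehran is UTC+3:30: 5:50 AM + 3:30 = 9:20 AM on Jun 5.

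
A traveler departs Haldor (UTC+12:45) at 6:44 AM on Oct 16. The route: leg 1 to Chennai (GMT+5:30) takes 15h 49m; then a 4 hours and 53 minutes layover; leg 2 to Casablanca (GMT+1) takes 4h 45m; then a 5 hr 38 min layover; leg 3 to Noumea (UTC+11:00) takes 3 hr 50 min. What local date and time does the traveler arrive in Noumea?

3:54 PM on October 17

Convert departure to UTC: 6:44 AM − 12:45 = 5:59 PM UTC on Oct 15.
Add 15 hours 49 minutes leg 1 → 9:48 AM UTC (Oct 16).
Add 4 hours 53 minutes layover in Chennai → 2:41 PM UTC.
Add 4 hours 45 minutes leg 2 → 7:26 PM UTC.
Add 5 hours 38 minutes layover in Casablanca → 1:04 AM UTC (Oct 17).
Add 3 hours and 50 minutes leg 3 → 4:54 AM UTC.
Noumea is UTC+11:00, so local arrival = 4:54 AM + 11:00 = 3:54 PM on Oct 17.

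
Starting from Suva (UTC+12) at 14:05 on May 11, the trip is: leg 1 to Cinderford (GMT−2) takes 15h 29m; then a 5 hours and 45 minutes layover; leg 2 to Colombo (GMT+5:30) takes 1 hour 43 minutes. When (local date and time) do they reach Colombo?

Convert departure to UTC: 14:05 − 12:00 = 02:05 UTC on May 11.
Add 15 hours 29 minutes leg 1 → 17:34 UTC.
Add 5 hours 45 minutes layover in Cinderford → 23:19 UTC.
Add 1 hour and 43 minutes leg 2 → 01:02 UTC (May 12).
Colombo is UTC+5:30, so local arrival = 01:02 + 5:30 = 06:32 on May 12.

06:32 on May 12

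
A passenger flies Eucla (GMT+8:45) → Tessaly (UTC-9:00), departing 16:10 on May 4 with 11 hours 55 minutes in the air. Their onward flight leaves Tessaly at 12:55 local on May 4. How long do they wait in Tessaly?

Convert departure to UTC: 16:10 − 8:45 = 07:25 UTC on May 4.
Add 11 hours 55 minutes flight time → 19:20 UTC.
Tessaly is UTC−9:00, so local arrival = 19:20 − 9:00 = 10:20 on May 4.
Layover = 12:55 − 10:20 = 2 hours 35 minutes.

2 hours 35 minutes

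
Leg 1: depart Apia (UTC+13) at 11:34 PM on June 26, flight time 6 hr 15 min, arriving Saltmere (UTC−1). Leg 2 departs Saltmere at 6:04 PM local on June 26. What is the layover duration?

Convert departure to UTC: 11:34 PM − 13:00 = 10:34 AM UTC on Jun 26.
Add 6 hours and 15 minutes flight time → 4:49 PM UTC.
Saltmere is UTC−1:00, so local arrival = 4:49 PM − 1:00 = 3:49 PM on Jun 26.
Layover = 6:04 PM − 3:49 PM = 2 hours 15 minutes.

2 hours 15 minutes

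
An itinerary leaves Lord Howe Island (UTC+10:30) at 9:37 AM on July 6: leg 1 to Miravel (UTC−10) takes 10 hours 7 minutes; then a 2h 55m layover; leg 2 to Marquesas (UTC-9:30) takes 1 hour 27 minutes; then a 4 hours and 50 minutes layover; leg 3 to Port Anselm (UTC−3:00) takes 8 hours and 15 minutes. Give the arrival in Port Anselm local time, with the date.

Convert departure to UTC: 9:37 AM − 10:30 = 11:07 PM UTC on Jul 5.
Add 10 hours and 7 minutes leg 1 → 9:14 AM UTC (Jul 6).
Add 2 hours 55 minutes layover in Miravel → 12:09 PM UTC.
Add 1 hour 27 minutes leg 2 → 1:36 PM UTC.
Add 4 hours 50 minutes layover in Marquesas → 6:26 PM UTC.
Add 8 hours 15 minutes leg 3 → 2:41 AM UTC (Jul 7).
Port Anselm is UTC−3:00, so local arrival = 2:41 AM − 3:00 = 11:41 PM on Jul 6.

11:41 PM on July 6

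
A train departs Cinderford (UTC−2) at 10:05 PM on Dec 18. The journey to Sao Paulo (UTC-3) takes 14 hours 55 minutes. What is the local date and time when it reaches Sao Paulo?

Sao Paulo is 1:00 behind Cinderford.
After 14 hours 55 minutes it is 1:00 PM (Dec 19) in Cinderford.
Shift by the zone difference: 1:00 PM − 1:00 = 12:00 PM on Dec 19 in Sao Paulo.

12:00 PM on Dec 19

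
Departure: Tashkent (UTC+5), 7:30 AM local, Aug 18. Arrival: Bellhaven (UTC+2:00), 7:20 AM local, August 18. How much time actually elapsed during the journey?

Departure in UTC: 7:30 AM − 5:00 = 2:30 AM on Aug 18.
Arrival in UTC: 7:20 AM − 2:00 = 5:20 AM on Aug 18.
Elapsed = 5:20 AM − 2:30 AM = 2 hours 50 minutes.

2 hours 50 minutes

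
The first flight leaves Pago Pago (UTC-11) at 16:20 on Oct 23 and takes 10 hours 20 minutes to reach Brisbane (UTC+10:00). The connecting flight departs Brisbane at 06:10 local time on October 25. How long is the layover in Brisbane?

6 hours 30 minutes

Convert departure to UTC: 16:20 + 11:00 = 03:20 UTC on Oct 24.
Add 10 hours 20 minutes flight time → 13:40 UTC.
Brisbane is UTC+10:00, so local arrival = 13:40 + 10:00 = 23:40 on Oct 24.
Layover = 06:10 − 23:40 (+1 day) = 6 hours 30 minutes.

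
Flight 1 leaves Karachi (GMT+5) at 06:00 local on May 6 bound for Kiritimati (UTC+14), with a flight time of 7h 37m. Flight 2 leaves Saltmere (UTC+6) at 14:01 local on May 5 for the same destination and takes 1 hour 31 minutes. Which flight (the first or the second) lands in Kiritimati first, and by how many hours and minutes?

Flight 1 in UTC: 06:00 − 5:00 = 01:00 on May 6.
+7 hours 37 minutes → arrive 08:37 UTC on May 6.
Flight 2 in UTC: 14:01 − 6:00 = 08:01 on May 5.
+1 hour and 31 minutes → arrive 09:32 UTC on May 5.
Flight 2 lands earlier by 23 hours 5 minutes.

the second, by 23 hours 5 minutes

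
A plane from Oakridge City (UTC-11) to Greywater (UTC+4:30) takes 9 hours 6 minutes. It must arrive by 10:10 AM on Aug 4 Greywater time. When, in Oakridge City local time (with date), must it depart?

Target arrival in UTC: 10:10 AM − 4:30 = 5:40 AM on Aug 4.
Subtract 9 hours 6 minutes → departure 8:34 PM UTC on Aug 3.
Oakridge City is UTC−11:00: 8:34 PM − 11:00 = 9:34 AM on Aug 3.

9:34 AM on August 3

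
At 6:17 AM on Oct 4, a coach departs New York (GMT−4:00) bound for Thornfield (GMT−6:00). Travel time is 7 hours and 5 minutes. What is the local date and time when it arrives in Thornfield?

Thornfield is 2:00 behind New York.
After 7 hours 5 minutes it is 1:22 PM in New York.
Shift by the zone difference: 1:22 PM − 2:00 = 11:22 AM on Oct 4 in Thornfield.

11:22 AM on Oct 4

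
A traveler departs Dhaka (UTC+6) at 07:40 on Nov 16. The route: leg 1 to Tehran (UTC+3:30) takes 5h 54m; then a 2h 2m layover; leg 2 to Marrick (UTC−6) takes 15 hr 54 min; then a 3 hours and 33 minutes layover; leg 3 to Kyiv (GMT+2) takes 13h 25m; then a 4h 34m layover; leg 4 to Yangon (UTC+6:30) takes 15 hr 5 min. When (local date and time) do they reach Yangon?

Convert departure to UTC: 07:40 − 6:00 = 01:40 UTC on Nov 16.
Add 5 hours and 54 minutes leg 1 → 07:34 UTC.
Add 2 hours 2 minutes layover in Tehran → 09:36 UTC.
Add 15 hours and 54 minutes leg 2 → 01:30 UTC (Nov 17).
Add 3 hours and 33 minutes layover in Marrick → 05:03 UTC.
Add 13 hours 25 minutes leg 3 → 18:28 UTC.
Add 4 hours 34 minutes layover in Kyiv → 23:02 UTC.
Add 15 hours 5 minutes leg 4 → 14:07 UTC (Nov 18).
Yangon is UTC+6:30, so local arrival = 14:07 + 6:30 = 20:37 on Nov 18.

20:37 on November 18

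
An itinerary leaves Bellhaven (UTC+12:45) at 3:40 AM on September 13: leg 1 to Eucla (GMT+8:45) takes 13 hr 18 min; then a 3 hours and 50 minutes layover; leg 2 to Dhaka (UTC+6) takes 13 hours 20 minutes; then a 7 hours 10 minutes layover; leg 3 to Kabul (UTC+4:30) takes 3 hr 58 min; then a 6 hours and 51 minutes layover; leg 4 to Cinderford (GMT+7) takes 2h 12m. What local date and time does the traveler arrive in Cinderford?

12:34 AM on September 15

Convert departure to UTC: 3:40 AM − 12:45 = 2:55 PM UTC on Sep 12.
Add 13 hours and 18 minutes leg 1 → 4:13 AM UTC (Sep 13).
Add 3 hours and 50 minutes layover in Eucla → 8:03 AM UTC.
Add 13 hours 20 minutes leg 2 → 9:23 PM UTC.
Add 7 hours 10 minutes layover in Dhaka → 4:33 AM UTC (Sep 14).
Add 3 hours and 58 minutes leg 3 → 8:31 AM UTC.
Add 6 hours and 51 minutes layover in Kabul → 3:22 PM UTC.
Add 2 hours 12 minutes leg 4 → 5:34 PM UTC.
Cinderford is UTC+7:00, so local arrival = 5:34 PM + 7:00 = 12:34 AM on Sep 15.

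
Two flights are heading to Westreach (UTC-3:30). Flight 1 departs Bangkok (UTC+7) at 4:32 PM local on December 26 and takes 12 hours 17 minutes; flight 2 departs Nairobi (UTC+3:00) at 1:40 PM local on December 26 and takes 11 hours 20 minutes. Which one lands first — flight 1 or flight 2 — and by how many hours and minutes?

Flight 1 in UTC: 4:32 PM − 7:00 = 9:32 AM on Dec 26.
+12 hours 17 minutes → arrive 9:49 PM UTC on Dec 26.
Flight 2 in UTC: 1:40 PM − 3:00 = 10:40 AM on Dec 26.
+11 hours and 20 minutes → arrive 10:00 PM UTC on Dec 26.
Flight 1 lands earlier by 11 minutes.

the first, by 11 minutes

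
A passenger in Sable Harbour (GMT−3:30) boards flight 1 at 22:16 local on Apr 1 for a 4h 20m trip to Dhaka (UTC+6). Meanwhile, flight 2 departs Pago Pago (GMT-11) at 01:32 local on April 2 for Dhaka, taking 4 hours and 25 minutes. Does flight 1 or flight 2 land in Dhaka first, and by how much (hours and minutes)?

the first, by 10 hours 51 minutes

Flight 1 in UTC: 22:16 + 3:30 = 01:46 on Apr 2.
+4 hours and 20 minutes → arrive 06:06 UTC on Apr 2.
Flight 2 in UTC: 01:32 + 11:00 = 12:32 on Apr 2.
+4 hours and 25 minutes → arrive 16:57 UTC on Apr 2.
Flight 1 lands earlier by 10 hours 51 minutes.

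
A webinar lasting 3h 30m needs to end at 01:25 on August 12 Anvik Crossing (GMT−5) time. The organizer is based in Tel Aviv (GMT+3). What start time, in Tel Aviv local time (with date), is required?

Target end time in UTC: 01:25 + 5:00 = 06:25 on Aug 12.
Subtract 3 hours and 30 minutes → start 02:55 UTC on Aug 12.
Tel Aviv is UTC+3:00: 02:55 + 3:00 = 05:55 on Aug 12.

05:55 on Aug 12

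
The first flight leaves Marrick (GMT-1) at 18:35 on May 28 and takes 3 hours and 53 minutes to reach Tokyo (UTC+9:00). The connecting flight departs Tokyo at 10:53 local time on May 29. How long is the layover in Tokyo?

2 hours 25 minutes

Convert departure to UTC: 18:35 + 1:00 = 19:35 UTC on May 28.
Add 3 hours 53 minutes flight time → 23:28 UTC.
Tokyo is UTC+9:00, so local arrival = 23:28 + 9:00 = 08:28 on May 29.
Layover = 10:53 − 08:28 = 2 hours 25 minutes.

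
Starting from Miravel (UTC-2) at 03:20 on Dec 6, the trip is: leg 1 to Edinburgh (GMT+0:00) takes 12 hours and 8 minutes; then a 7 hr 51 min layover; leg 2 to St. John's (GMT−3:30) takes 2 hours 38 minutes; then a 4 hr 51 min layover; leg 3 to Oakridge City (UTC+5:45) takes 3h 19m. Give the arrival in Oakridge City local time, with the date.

Convert departure to UTC: 03:20 + 2:00 = 05:20 UTC on Dec 6.
Add 12 hours and 8 minutes leg 1 → 17:28 UTC.
Add 7 hours and 51 minutes layover in Edinburgh → 01:19 UTC (Dec 7).
Add 2 hours 38 minutes leg 2 → 03:57 UTC.
Add 4 hours and 51 minutes layover in St. John's → 08:48 UTC.
Add 3 hours 19 minutes leg 3 → 12:07 UTC.
Oakridge City is UTC+5:45, so local arrival = 12:07 + 5:45 = 17:52 on Dec 7.

17:52 on Dec 7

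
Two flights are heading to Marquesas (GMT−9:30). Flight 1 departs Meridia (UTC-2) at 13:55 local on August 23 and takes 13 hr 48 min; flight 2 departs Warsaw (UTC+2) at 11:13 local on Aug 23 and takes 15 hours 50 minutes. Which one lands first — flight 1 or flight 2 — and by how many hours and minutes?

Flight 1 in UTC: 13:55 + 2:00 = 15:55 on Aug 23.
+13 hours and 48 minutes → arrive 05:43 UTC on Aug 24.
Flight 2 in UTC: 11:13 − 2:00 = 09:13 on Aug 23.
+15 hours 50 minutes → arrive 01:03 UTC on Aug 24.
Flight 2 lands earlier by 4 hours 40 minutes.

the second, by 4 hours 40 minutes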